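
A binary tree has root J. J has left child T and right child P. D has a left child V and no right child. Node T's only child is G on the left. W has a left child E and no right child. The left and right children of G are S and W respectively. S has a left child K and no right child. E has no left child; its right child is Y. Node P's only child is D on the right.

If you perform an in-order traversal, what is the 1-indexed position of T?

7

In-order visits the left subtree, then the node, then the right subtree.
At J: go left to T.
  At T: go left to G.
    At G: go left to S.
      At S: go left to K.
        K is a leaf — visit K.
      Visit S.
      At S: no right child.
    Visit G.
    At G: go right to W.
      At W: go left to E.
        At E: no left child.
        Visit E.
        At E: go right to Y.
          Y is a leaf — visit Y.
      Visit W.
      At W: no right child.
  Visit T.
  At T: no right child.
Visit J.
At J: go right to P.
  At P: no left child.
  Visit P.
  At P: go right to D.
    At D: go left to V.
      V is a leaf — visit V.
    Visit D.
    At D: no right child.
Full in-order sequence: K, S, G, E, Y, W, T, J, P, V, D.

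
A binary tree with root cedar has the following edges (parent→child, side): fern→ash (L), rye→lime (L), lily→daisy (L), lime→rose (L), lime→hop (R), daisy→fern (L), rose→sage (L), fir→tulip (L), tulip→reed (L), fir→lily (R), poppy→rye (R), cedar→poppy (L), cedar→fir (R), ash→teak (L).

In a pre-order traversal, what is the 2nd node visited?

poppy

Pre-order visits the node, then its left subtree, then its right subtree.
Visit cedar.
At cedar: go left to poppy.
  Visit poppy.
  At poppy: no left child.
  At poppy: go right to rye.
    Visit rye.
    At rye: go left to lime.
      Visit lime.
      At lime: go left to rose.
        Visit rose.
        At rose: go left to sage.
          sage is a leaf — visit sage.
        At rose: no right child.
      At lime: go right to hop.
        hop is a leaf — visit hop.
    At rye: no right child.
At cedar: go right to fir.
  Visit fir.
  At fir: go left to tulip.
    Visit tulip.
    At tulip: go left to reed.
      reed is a leaf — visit reed.
    At tulip: no right child.
  At fir: go right to lily.
    Visit lily.
    At lily: go left to daisy.
      Visit daisy.
      At daisy: go left to fern.
        Visit fern.
        At fern: go left to ash.
          Visit ash.
          At ash: go left to teak.
            teak is a leaf — visit teak.
          At ash: no right child.
        At fern: no right child.
      At daisy: no right child.
    At lily: no right child.
Full pre-order sequence: cedar, poppy, rye, lime, rose, sage, hop, fir, tulip, reed, lily, daisy, fern, ash, teak.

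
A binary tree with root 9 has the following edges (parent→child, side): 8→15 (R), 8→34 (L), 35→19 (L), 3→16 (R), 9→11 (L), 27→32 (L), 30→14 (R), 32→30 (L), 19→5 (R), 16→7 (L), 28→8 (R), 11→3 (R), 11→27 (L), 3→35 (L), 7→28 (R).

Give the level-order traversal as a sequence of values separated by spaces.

Level-order visits nodes level by level from the root, left to right within each level.
Level 0: 9
Level 1: 11
Level 2: 27, 3
Level 3: 32, 35, 16
Level 4: 30, 19, 7
Level 5: 14, 5, 28
Level 6: 8
Level 7: 34, 15

9 11 27 3 32 35 16 30 19 7 14 5 28 8 34 15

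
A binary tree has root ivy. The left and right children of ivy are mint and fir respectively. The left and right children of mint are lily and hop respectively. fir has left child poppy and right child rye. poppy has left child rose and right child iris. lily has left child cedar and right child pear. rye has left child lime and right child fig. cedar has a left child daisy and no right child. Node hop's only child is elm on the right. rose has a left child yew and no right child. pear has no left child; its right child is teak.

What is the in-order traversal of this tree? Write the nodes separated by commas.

In-order visits the left subtree, then the node, then the right subtree.
At ivy: go left to mint.
  At mint: go left to lily.
    At lily: go left to cedar.
      At cedar: go left to daisy.
        daisy is a leaf — visit daisy.
      Visit cedar.
      At cedar: no right child.
    Visit lily.
    At lily: go right to pear.
      At pear: no left child.
      Visit pear.
      At pear: go right to teak.
        teak is a leaf — visit teak.
  Visit mint.
  At mint: go right to hop.
    At hop: no left child.
    Visit hop.
    At hop: go right to elm.
      elm is a leaf — visit elm.
Visit ivy.
At ivy: go right to fir.
  At fir: go left to poppy.
    At poppy: go left to rose.
      At rose: go left to yew.
        yew is a leaf — visit yew.
      Visit rose.
      At rose: no right child.
    Visit poppy.
    At poppy: go right to iris.
      iris is a leaf — visit iris.
  Visit fir.
  At fir: go right to rye.
    At rye: go left to lime.
      lime is a leaf — visit lime.
    Visit rye.
    At rye: go right to fig.
      fig is a leaf — visit fig.

daisy, cedar, lily, pear, teak, mint, hop, elm, ivy, yew, rose, poppy, iris, fir, lime, rye, fig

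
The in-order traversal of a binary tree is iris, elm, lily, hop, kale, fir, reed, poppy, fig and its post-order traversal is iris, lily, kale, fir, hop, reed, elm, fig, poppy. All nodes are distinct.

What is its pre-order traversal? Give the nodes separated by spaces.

The last element of post-order is the root; it splits in-order into left and right subtrees.
Root poppy: left subtree has 7 nodes {iris, elm, lily, hop, kale, fir, reed}, right has 1 {fig}.
  Root elm: left subtree has 1 node {iris}, right has 5 {lily, hop, kale, fir, reed}.
    Root reed: left subtree has 4 nodes {lily, hop, kale, fir}, right has 0 { }.
      Root hop: left subtree has 1 node {lily}, right has 2 {kale, fir}.
        Root fir: left subtree has 1 node {kale}, right has 0 { }.

poppy elm iris reed hop lily fir kale fig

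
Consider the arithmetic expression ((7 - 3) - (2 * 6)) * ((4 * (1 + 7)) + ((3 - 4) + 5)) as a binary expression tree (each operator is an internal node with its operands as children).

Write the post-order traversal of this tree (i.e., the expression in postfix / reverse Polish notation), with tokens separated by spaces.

7 3 - 2 6 * - 4 1 7 + * 3 4 - 5 + + *

Post-order on an expression tree gives postfix notation: for each operator, emit left operand, right operand, then the operator.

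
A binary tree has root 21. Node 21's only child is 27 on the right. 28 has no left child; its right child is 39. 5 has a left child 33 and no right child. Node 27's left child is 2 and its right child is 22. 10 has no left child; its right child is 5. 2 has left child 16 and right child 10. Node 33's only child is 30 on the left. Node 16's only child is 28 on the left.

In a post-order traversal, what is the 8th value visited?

Post-order visits the left subtree, then the right subtree, then the node.
At 21: no left child.
At 21: go right to 27.
  At 27: go left to 2.
    At 2: go left to 16.
      At 16: go left to 28.
        At 28: no left child.
        At 28: go right to 39.
          39 is a leaf — visit 39.
        Visit 28.
      At 16: no right child.
      Visit 16.
    At 2: go right to 10.
      At 10: no left child.
      At 10: go right to 5.
        At 5: go left to 33.
          At 33: go left to 30.
            30 is a leaf — visit 30.
          At 33: no right child.
          Visit 33.
        At 5: no right child.
        Visit 5.
      Visit 10.
    Visit 2.
  At 27: go right to 22.
    22 is a leaf — visit 22.
  Visit 27.
Visit 21.
Full post-order sequence: 39, 28, 16, 30, 33, 5, 10, 2, 22, 27, 21.

2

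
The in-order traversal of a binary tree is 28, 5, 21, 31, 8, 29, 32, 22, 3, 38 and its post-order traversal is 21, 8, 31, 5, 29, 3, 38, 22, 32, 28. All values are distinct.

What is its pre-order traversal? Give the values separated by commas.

28, 32, 29, 5, 31, 21, 8, 22, 38, 3

The last element of post-order is the root; it splits in-order into left and right subtrees.
Root 28: left subtree has 0 nodes { }, right has 9 {5, 21, 31, 8, 29, 32, 22, 3, 38}.
  Root 32: left subtree has 5 nodes {5, 21, 31, 8, 29}, right has 3 {22, 3, 38}.
    Root 29: left subtree has 4 nodes {5, 21, 31, 8}, right has 0 { }.
      Root 5: left subtree has 0 nodes { }, right has 3 {21, 31, 8}.
        Root 31: left subtree has 1 node {21}, right has 1 {8}.
    Root 22: left subtree has 0 nodes { }, right has 2 {3, 38}.
      Root 38: left subtree has 1 node {3}, right has 0 { }.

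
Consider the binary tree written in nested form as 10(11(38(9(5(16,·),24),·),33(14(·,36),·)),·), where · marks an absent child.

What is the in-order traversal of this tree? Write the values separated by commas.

In-order visits the left subtree, then the node, then the right subtree.
At 10: go left to 11.
  At 11: go left to 38.
    At 38: go left to 9.
      At 9: go left to 5.
        At 5: go left to 16.
          16 is a leaf — visit 16.
        Visit 5.
        At 5: no right child.
      Visit 9.
      At 9: go right to 24.
        24 is a leaf — visit 24.
    Visit 38.
    At 38: no right child.
  Visit 11.
  At 11: go right to 33.
    At 33: go left to 14.
      At 14: no left child.
      Visit 14.
      At 14: go right to 36.
        36 is a leaf — visit 36.
    Visit 33.
    At 33: no right child.
Visit 10.
At 10: no right child.

16, 5, 9, 24, 38, 11, 14, 36, 33, 10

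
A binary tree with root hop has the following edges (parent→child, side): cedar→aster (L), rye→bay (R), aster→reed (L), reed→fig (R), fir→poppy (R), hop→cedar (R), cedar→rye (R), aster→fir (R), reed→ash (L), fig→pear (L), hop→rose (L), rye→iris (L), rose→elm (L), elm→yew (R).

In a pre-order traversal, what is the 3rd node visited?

elm

Pre-order visits the node, then its left subtree, then its right subtree.
Visit hop.
At hop: go left to rose.
  Visit rose.
  At rose: go left to elm.
    Visit elm.
    At elm: no left child.
    At elm: go right to yew.
      yew is a leaf — visit yew.
  At rose: no right child.
At hop: go right to cedar.
  Visit cedar.
  At cedar: go left to aster.
    Visit aster.
    At aster: go left to reed.
      Visit reed.
      At reed: go left to ash.
        ash is a leaf — visit ash.
      At reed: go right to fig.
        Visit fig.
        At fig: go left to pear.
          pear is a leaf — visit pear.
        At fig: no right child.
    At aster: go right to fir.
      Visit fir.
      At fir: no left child.
      At fir: go right to poppy.
        poppy is a leaf — visit poppy.
  At cedar: go right to rye.
    Visit rye.
    At rye: go left to iris.
      iris is a leaf — visit iris.
    At rye: go right to bay.
      bay is a leaf — visit bay.
Full pre-order sequence: hop, rose, elm, yew, cedar, aster, reed, ash, fig, pear, fir, poppy, rye, iris, bay.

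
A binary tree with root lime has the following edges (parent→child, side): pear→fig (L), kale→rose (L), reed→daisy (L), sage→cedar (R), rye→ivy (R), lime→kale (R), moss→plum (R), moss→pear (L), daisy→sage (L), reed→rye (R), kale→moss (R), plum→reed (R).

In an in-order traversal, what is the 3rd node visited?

In-order visits the left subtree, then the node, then the right subtree.
At lime: no left child.
Visit lime.
At lime: go right to kale.
  At kale: go left to rose.
    rose is a leaf — visit rose.
  Visit kale.
  At kale: go right to moss.
    At moss: go left to pear.
      At pear: go left to fig.
        fig is a leaf — visit fig.
      Visit pear.
      At pear: no right child.
    Visit moss.
    At moss: go right to plum.
      At plum: no left child.
      Visit plum.
      At plum: go right to reed.
        At reed: go left to daisy.
          At daisy: go left to sage.
            At sage: no left child.
            Visit sage.
            At sage: go right to cedar.
              cedar is a leaf — visit cedar.
          Visit daisy.
          At daisy: no right child.
        Visit reed.
        At reed: go right to rye.
          At rye: no left child.
          Visit rye.
          At rye: go right to ivy.
            ivy is a leaf — visit ivy.
Full in-order sequence: lime, rose, kale, fig, pear, moss, plum, sage, cedar, daisy, reed, rye, ivy.

kale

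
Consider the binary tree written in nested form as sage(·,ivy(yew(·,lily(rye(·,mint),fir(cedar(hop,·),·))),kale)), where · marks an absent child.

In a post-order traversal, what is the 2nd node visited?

Post-order visits the left subtree, then the right subtree, then the node.
At sage: no left child.
At sage: go right to ivy.
  At ivy: go left to yew.
    At yew: no left child.
    At yew: go right to lily.
      At lily: go left to rye.
        At rye: no left child.
        At rye: go right to mint.
          mint is a leaf — visit mint.
        Visit rye.
      At lily: go right to fir.
        At fir: go left to cedar.
          At cedar: go left to hop.
            hop is a leaf — visit hop.
          At cedar: no right child.
          Visit cedar.
        At fir: no right child.
        Visit fir.
      Visit lily.
    Visit yew.
  At ivy: go right to kale.
    kale is a leaf — visit kale.
  Visit ivy.
Visit sage.
Full post-order sequence: mint, rye, hop, cedar, fir, lily, yew, kale, ivy, sage.

rye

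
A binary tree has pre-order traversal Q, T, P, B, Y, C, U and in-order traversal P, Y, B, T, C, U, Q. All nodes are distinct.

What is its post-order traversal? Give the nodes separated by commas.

The first element of pre-order is the root; it splits in-order into left and right subtrees.
Root Q: left subtree has 6 nodes {P, Y, B, T, C, U}, right has 0 { }.
  Root T: left subtree has 3 nodes {P, Y, B}, right has 2 {C, U}.
    Root P: left subtree has 0 nodes { }, right has 2 {Y, B}.
      Root B: left subtree has 1 node {Y}, right has 0 { }.
    Root C: left subtree has 0 nodes { }, right has 1 {U}.

Y, B, P, U, C, T, Q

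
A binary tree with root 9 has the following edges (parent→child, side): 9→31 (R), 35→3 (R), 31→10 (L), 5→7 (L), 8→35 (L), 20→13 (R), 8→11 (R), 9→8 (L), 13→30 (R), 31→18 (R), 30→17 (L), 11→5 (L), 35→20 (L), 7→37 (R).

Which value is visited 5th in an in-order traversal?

In-order visits the left subtree, then the node, then the right subtree.
At 9: go left to 8.
  At 8: go left to 35.
    At 35: go left to 20.
      At 20: no left child.
      Visit 20.
      At 20: go right to 13.
        At 13: no left child.
        Visit 13.
        At 13: go right to 30.
          At 30: go left to 17.
            17 is a leaf — visit 17.
          Visit 30.
          At 30: no right child.
    Visit 35.
    At 35: go right to 3.
      3 is a leaf — visit 3.
  Visit 8.
  At 8: go right to 11.
    At 11: go left to 5.
      At 5: go left to 7.
        At 7: no left child.
        Visit 7.
        At 7: go right to 37.
          37 is a leaf — visit 37.
      Visit 5.
      At 5: no right child.
    Visit 11.
    At 11: no right child.
Visit 9.
At 9: go right to 31.
  At 31: go left to 10.
    10 is a leaf — visit 10.
  Visit 31.
  At 31: go right to 18.
    18 is a leaf — visit 18.
Full in-order sequence: 20, 13, 17, 30, 35, 3, 8, 7, 37, 5, 11, 9, 10, 31, 18.

35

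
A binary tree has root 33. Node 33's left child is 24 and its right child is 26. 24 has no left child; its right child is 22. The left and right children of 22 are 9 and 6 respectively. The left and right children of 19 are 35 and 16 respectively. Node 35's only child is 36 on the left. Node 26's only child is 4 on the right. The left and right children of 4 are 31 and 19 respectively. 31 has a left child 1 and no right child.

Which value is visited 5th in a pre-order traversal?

6

Pre-order visits the node, then its left subtree, then its right subtree.
Visit 33.
At 33: go left to 24.
  Visit 24.
  At 24: no left child.
  At 24: go right to 22.
    Visit 22.
    At 22: go left to 9.
      9 is a leaf — visit 9.
    At 22: go right to 6.
      6 is a leaf — visit 6.
At 33: go right to 26.
  Visit 26.
  At 26: no left child.
  At 26: go right to 4.
    Visit 4.
    At 4: go left to 31.
      Visit 31.
      At 31: go left to 1.
        1 is a leaf — visit 1.
      At 31: no right child.
    At 4: go right to 19.
      Visit 19.
      At 19: go left to 35.
        Visit 35.
        At 35: go left to 36.
          36 is a leaf — visit 36.
        At 35: no right child.
      At 19: go right to 16.
        16 is a leaf — visit 16.
Full pre-order sequence: 33, 24, 22, 9, 6, 26, 4, 31, 1, 19, 35, 36, 16.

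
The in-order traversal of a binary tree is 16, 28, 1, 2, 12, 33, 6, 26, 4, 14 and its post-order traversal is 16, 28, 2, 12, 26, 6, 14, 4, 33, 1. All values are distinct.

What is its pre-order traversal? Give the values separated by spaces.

1 28 16 33 12 2 4 6 26 14

The last element of post-order is the root; it splits in-order into left and right subtrees.
Root 1: left subtree has 2 nodes {16, 28}, right has 7 {2, 12, 33, 6, 26, 4, 14}.
  Root 28: left subtree has 1 node {16}, right has 0 { }.
  Root 33: left subtree has 2 nodes {2, 12}, right has 4 {6, 26, 4, 14}.
    Root 12: left subtree has 1 node {2}, right has 0 { }.
    Root 4: left subtree has 2 nodes {6, 26}, right has 1 {14}.
      Root 6: left subtree has 0 nodes { }, right has 1 {26}.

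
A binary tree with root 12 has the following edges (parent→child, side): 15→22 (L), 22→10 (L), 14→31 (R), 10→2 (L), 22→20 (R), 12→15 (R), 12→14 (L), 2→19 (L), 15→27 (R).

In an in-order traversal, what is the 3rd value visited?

In-order visits the left subtree, then the node, then the right subtree.
At 12: go left to 14.
  At 14: no left child.
  Visit 14.
  At 14: go right to 31.
    31 is a leaf — visit 31.
Visit 12.
At 12: go right to 15.
  At 15: go left to 22.
    At 22: go left to 10.
      At 10: go left to 2.
        At 2: go left to 19.
          19 is a leaf — visit 19.
        Visit 2.
        At 2: no right child.
      Visit 10.
      At 10: no right child.
    Visit 22.
    At 22: go right to 20.
      20 is a leaf — visit 20.
  Visit 15.
  At 15: go right to 27.
    27 is a leaf — visit 27.
Full in-order sequence: 14, 31, 12, 19, 2, 10, 22, 20, 15, 27.

12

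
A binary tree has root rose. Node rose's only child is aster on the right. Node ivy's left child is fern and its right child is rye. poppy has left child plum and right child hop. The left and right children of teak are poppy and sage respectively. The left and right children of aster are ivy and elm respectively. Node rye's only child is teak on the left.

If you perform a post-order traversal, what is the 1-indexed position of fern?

1

Post-order visits the left subtree, then the right subtree, then the node.
At rose: no left child.
At rose: go right to aster.
  At aster: go left to ivy.
    At ivy: go left to fern.
      fern is a leaf — visit fern.
    At ivy: go right to rye.
      At rye: go left to teak.
        At teak: go left to poppy.
          At poppy: go left to plum.
            plum is a leaf — visit plum.
          At poppy: go right to hop.
            hop is a leaf — visit hop.
          Visit poppy.
        At teak: go right to sage.
          sage is a leaf — visit sage.
        Visit teak.
      At rye: no right child.
      Visit rye.
    Visit ivy.
  At aster: go right to elm.
    elm is a leaf — visit elm.
  Visit aster.
Visit rose.
Full post-order sequence: fern, plum, hop, poppy, sage, teak, rye, ivy, elm, aster, rose.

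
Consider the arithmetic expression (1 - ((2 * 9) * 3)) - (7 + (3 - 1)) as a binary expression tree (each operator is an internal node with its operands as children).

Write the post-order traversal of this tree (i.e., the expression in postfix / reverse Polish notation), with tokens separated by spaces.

Post-order on an expression tree gives postfix notation: for each operator, emit left operand, right operand, then the operator.

1 2 9 * 3 * - 7 3 1 - + -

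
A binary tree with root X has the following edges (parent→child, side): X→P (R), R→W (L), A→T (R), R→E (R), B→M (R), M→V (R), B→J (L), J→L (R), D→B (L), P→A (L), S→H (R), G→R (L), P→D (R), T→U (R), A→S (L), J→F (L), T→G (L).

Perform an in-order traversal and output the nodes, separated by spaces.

In-order visits the left subtree, then the node, then the right subtree.
At X: no left child.
Visit X.
At X: go right to P.
  At P: go left to A.
    At A: go left to S.
      At S: no left child.
      Visit S.
      At S: go right to H.
        H is a leaf — visit H.
    Visit A.
    At A: go right to T.
      At T: go left to G.
        At G: go left to R.
          At R: go left to W.
            W is a leaf — visit W.
          Visit R.
          At R: go right to E.
            E is a leaf — visit E.
        Visit G.
        At G: no right child.
      Visit T.
      At T: go right to U.
        U is a leaf — visit U.
  Visit P.
  At P: go right to D.
    At D: go left to B.
      At B: go left to J.
        At J: go left to F.
          F is a leaf — visit F.
        Visit J.
        At J: go right to L.
          L is a leaf — visit L.
      Visit B.
      At B: go right to M.
        At M: no left child.
        Visit M.
        At M: go right to V.
          V is a leaf — visit V.
    Visit D.
    At D: no right child.

X S H A W R E G T U P F J L B M V D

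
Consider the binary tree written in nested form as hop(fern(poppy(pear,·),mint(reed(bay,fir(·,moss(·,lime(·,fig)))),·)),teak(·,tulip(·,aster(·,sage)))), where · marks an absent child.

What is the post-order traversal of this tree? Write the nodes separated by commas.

Post-order visits the left subtree, then the right subtree, then the node.
At hop: go left to fern.
  At fern: go left to poppy.
    At poppy: go left to pear.
      pear is a leaf — visit pear.
    At poppy: no right child.
    Visit poppy.
  At fern: go right to mint.
    At mint: go left to reed.
      At reed: go left to bay.
        bay is a leaf — visit bay.
      At reed: go right to fir.
        At fir: no left child.
        At fir: go right to moss.
          At moss: no left child.
          At moss: go right to lime.
            At lime: no left child.
            At lime: go right to fig.
              fig is a leaf — visit fig.
            Visit lime.
          Visit moss.
        Visit fir.
      Visit reed.
    At mint: no right child.
    Visit mint.
  Visit fern.
At hop: go right to teak.
  At teak: no left child.
  At teak: go right to tulip.
    At tulip: no left child.
    At tulip: go right to aster.
      At aster: no left child.
      At aster: go right to sage.
        sage is a leaf — visit sage.
      Visit aster.
    Visit tulip.
  Visit teak.
Visit hop.

pear, poppy, bay, fig, lime, moss, fir, reed, mint, fern, sage, aster, tulip, teak, hop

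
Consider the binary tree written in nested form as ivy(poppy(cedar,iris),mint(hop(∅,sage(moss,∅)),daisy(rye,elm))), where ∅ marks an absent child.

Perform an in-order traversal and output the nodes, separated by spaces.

In-order visits the left subtree, then the node, then the right subtree.
At ivy: go left to poppy.
  At poppy: go left to cedar.
    cedar is a leaf — visit cedar.
  Visit poppy.
  At poppy: go right to iris.
    iris is a leaf — visit iris.
Visit ivy.
At ivy: go right to mint.
  At mint: go left to hop.
    At hop: no left child.
    Visit hop.
    At hop: go right to sage.
      At sage: go left to moss.
        moss is a leaf — visit moss.
      Visit sage.
      At sage: no right child.
  Visit mint.
  At mint: go right to daisy.
    At daisy: go left to rye.
      rye is a leaf — visit rye.
    Visit daisy.
    At daisy: go right to elm.
      elm is a leaf — visit elm.

cedar poppy iris ivy hop moss sage mint rye daisy elm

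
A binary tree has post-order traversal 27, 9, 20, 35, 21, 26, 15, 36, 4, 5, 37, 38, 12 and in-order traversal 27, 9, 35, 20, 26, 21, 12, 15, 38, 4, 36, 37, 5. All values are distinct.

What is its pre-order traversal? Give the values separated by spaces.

12 26 35 9 27 20 21 38 15 37 4 36 5

The last element of post-order is the root; it splits in-order into left and right subtrees.
Root 12: left subtree has 6 nodes {27, 9, 35, 20, 26, 21}, right has 6 {15, 38, 4, 36, 37, 5}.
  Root 26: left subtree has 4 nodes {27, 9, 35, 20}, right has 1 {21}.
    Root 35: left subtree has 2 nodes {27, 9}, right has 1 {20}.
      Root 9: left subtree has 1 node {27}, right has 0 { }.
  Root 38: left subtree has 1 node {15}, right has 4 {4, 36, 37, 5}.
    Root 37: left subtree has 2 nodes {4, 36}, right has 1 {5}.
      Root 4: left subtree has 0 nodes { }, right has 1 {36}.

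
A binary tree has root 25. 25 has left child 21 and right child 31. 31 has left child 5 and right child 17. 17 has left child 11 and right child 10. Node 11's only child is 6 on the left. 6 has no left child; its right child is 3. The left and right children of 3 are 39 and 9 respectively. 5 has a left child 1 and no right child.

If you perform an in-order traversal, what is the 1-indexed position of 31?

In-order visits the left subtree, then the node, then the right subtree.
At 25: go left to 21.
  21 is a leaf — visit 21.
Visit 25.
At 25: go right to 31.
  At 31: go left to 5.
    At 5: go left to 1.
      1 is a leaf — visit 1.
    Visit 5.
    At 5: no right child.
  Visit 31.
  At 31: go right to 17.
    At 17: go left to 11.
      At 11: go left to 6.
        At 6: no left child.
        Visit 6.
        At 6: go right to 3.
          At 3: go left to 39.
            39 is a leaf — visit 39.
          Visit 3.
          At 3: go right to 9.
            9 is a leaf — visit 9.
      Visit 11.
      At 11: no right child.
    Visit 17.
    At 17: go right to 10.
      10 is a leaf — visit 10.
Full in-order sequence: 21, 25, 1, 5, 31, 6, 39, 3, 9, 11, 17, 10.

5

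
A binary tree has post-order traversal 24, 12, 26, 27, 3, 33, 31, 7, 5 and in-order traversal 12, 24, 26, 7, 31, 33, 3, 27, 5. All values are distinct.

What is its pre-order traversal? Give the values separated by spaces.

The last element of post-order is the root; it splits in-order into left and right subtrees.
Root 5: left subtree has 8 nodes {12, 24, 26, 7, 31, 33, 3, 27}, right has 0 { }.
  Root 7: left subtree has 3 nodes {12, 24, 26}, right has 4 {31, 33, 3, 27}.
    Root 26: left subtree has 2 nodes {12, 24}, right has 0 { }.
      Root 12: left subtree has 0 nodes { }, right has 1 {24}.
    Root 31: left subtree has 0 nodes { }, right has 3 {33, 3, 27}.
      Root 33: left subtree has 0 nodes { }, right has 2 {3, 27}.
        Root 3: left subtree has 0 nodes { }, right has 1 {27}.

5 7 26 12 24 31 33 3 27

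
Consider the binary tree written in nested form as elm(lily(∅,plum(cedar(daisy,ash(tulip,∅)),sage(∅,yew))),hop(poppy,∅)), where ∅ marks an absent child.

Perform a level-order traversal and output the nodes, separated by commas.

Level-order visits nodes level by level from the root, left to right within each level.
Level 0: elm
Level 1: lily, hop
Level 2: plum, poppy
Level 3: cedar, sage
Level 4: daisy, ash, yew
Level 5: tulip

elm, lily, hop, plum, poppy, cedar, sage, daisy, ash, yew, tulip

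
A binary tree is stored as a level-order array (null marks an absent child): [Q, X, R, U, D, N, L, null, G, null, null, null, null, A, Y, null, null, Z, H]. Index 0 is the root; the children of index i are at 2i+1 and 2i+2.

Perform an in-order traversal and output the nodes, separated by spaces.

In-order visits the left subtree, then the node, then the right subtree.
At Q: go left to X.
  At X: go left to U.
    At U: no left child.
    Visit U.
    At U: go right to G.
      At G: go left to Z.
        Z is a leaf — visit Z.
      Visit G.
      At G: go right to H.
        H is a leaf — visit H.
  Visit X.
  At X: go right to D.
    D is a leaf — visit D.
Visit Q.
At Q: go right to R.
  At R: go left to N.
    N is a leaf — visit N.
  Visit R.
  At R: go right to L.
    At L: go left to A.
      A is a leaf — visit A.
    Visit L.
    At L: go right to Y.
      Y is a leaf — visit Y.

U Z G H X D Q N R A L Y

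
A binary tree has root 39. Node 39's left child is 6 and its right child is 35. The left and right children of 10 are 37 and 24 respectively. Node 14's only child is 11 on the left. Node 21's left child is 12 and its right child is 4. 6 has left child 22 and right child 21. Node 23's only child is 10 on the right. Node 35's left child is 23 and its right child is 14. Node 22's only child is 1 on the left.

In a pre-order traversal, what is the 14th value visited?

Pre-order visits the node, then its left subtree, then its right subtree.
Visit 39.
At 39: go left to 6.
  Visit 6.
  At 6: go left to 22.
    Visit 22.
    At 22: go left to 1.
      1 is a leaf — visit 1.
    At 22: no right child.
  At 6: go right to 21.
    Visit 21.
    At 21: go left to 12.
      12 is a leaf — visit 12.
    At 21: go right to 4.
      4 is a leaf — visit 4.
At 39: go right to 35.
  Visit 35.
  At 35: go left to 23.
    Visit 23.
    At 23: no left child.
    At 23: go right to 10.
      Visit 10.
      At 10: go left to 37.
        37 is a leaf — visit 37.
      At 10: go right to 24.
        24 is a leaf — visit 24.
  At 35: go right to 14.
    Visit 14.
    At 14: go left to 11.
      11 is a leaf — visit 11.
    At 14: no right child.
Full pre-order sequence: 39, 6, 22, 1, 21, 12, 4, 35, 23, 10, 37, 24, 14, 11.

11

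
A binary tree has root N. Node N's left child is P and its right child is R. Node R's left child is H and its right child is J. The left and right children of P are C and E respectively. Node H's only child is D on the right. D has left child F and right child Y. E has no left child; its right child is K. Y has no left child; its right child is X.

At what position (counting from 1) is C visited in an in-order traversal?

1

In-order visits the left subtree, then the node, then the right subtree.
At N: go left to P.
  At P: go left to C.
    C is a leaf — visit C.
  Visit P.
  At P: go right to E.
    At E: no left child.
    Visit E.
    At E: go right to K.
      K is a leaf — visit K.
Visit N.
At N: go right to R.
  At R: go left to H.
    At H: no left child.
    Visit H.
    At H: go right to D.
      At D: go left to F.
        F is a leaf — visit F.
      Visit D.
      At D: go right to Y.
        At Y: no left child.
        Visit Y.
        At Y: go right to X.
          X is a leaf — visit X.
  Visit R.
  At R: go right to J.
    J is a leaf — visit J.
Full in-order sequence: C, P, E, K, N, H, F, D, Y, X, R, J.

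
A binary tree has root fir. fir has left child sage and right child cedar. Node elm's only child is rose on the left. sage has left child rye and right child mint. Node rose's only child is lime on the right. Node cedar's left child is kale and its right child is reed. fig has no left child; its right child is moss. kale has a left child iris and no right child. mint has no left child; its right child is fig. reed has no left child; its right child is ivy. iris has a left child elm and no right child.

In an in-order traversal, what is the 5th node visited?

moss

In-order visits the left subtree, then the node, then the right subtree.
At fir: go left to sage.
  At sage: go left to rye.
    rye is a leaf — visit rye.
  Visit sage.
  At sage: go right to mint.
    At mint: no left child.
    Visit mint.
    At mint: go right to fig.
      At fig: no left child.
      Visit fig.
      At fig: go right to moss.
        moss is a leaf — visit moss.
Visit fir.
At fir: go right to cedar.
  At cedar: go left to kale.
    At kale: go left to iris.
      At iris: go left to elm.
        At elm: go left to rose.
          At rose: no left child.
          Visit rose.
          At rose: go right to lime.
            lime is a leaf — visit lime.
        Visit elm.
        At elm: no right child.
      Visit iris.
      At iris: no right child.
    Visit kale.
    At kale: no right child.
  Visit cedar.
  At cedar: go right to reed.
    At reed: no left child.
    Visit reed.
    At reed: go right to ivy.
      ivy is a leaf — visit ivy.
Full in-order sequence: rye, sage, mint, fig, moss, fir, rose, lime, elm, iris, kale, cedar, reed, ivy.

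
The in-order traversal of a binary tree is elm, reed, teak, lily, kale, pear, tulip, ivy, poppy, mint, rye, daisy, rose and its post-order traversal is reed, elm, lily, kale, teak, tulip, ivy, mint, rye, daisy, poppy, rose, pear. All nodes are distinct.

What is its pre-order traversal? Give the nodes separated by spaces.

pear teak elm reed kale lily rose poppy ivy tulip daisy rye mint

The last element of post-order is the root; it splits in-order into left and right subtrees.
Root pear: left subtree has 5 nodes {elm, reed, teak, lily, kale}, right has 7 {tulip, ivy, poppy, mint, rye, daisy, rose}.
  Root teak: left subtree has 2 nodes {elm, reed}, right has 2 {lily, kale}.
    Root elm: left subtree has 0 nodes { }, right has 1 {reed}.
    Root kale: left subtree has 1 node {lily}, right has 0 { }.
  Root rose: left subtree has 6 nodes {tulip, ivy, poppy, mint, rye, daisy}, right has 0 { }.
    Root poppy: left subtree has 2 nodes {tulip, ivy}, right has 3 {mint, rye, daisy}.
      Root ivy: left subtree has 1 node {tulip}, right has 0 { }.
      Root daisy: left subtree has 2 nodes {mint, rye}, right has 0 { }.
        Root rye: left subtree has 1 node {mint}, right has 0 { }.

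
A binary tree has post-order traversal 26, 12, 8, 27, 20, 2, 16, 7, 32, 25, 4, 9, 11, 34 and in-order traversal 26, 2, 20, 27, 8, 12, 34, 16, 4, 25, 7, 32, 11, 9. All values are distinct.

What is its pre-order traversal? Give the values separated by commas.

34, 2, 26, 20, 27, 8, 12, 11, 4, 16, 25, 32, 7, 9

The last element of post-order is the root; it splits in-order into left and right subtrees.
Root 34: left subtree has 6 nodes {26, 2, 20, 27, 8, 12}, right has 7 {16, 4, 25, 7, 32, 11, 9}.
  Root 2: left subtree has 1 node {26}, right has 4 {20, 27, 8, 12}.
    Root 20: left subtree has 0 nodes { }, right has 3 {27, 8, 12}.
      Root 27: left subtree has 0 nodes { }, right has 2 {8, 12}.
        Root 8: left subtree has 0 nodes { }, right has 1 {12}.
  Root 11: left subtree has 5 nodes {16, 4, 25, 7, 32}, right has 1 {9}.
    Root 4: left subtree has 1 node {16}, right has 3 {25, 7, 32}.
      Root 25: left subtree has 0 nodes { }, right has 2 {7, 32}.
        Root 32: left subtree has 1 node {7}, right has 0 { }.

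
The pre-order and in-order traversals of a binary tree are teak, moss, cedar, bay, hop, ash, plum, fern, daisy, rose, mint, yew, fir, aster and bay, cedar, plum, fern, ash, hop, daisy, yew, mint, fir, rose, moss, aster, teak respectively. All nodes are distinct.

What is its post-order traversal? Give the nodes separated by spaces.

The first element of pre-order is the root; it splits in-order into left and right subtrees.
Root teak: left subtree has 13 nodes {bay, cedar, plum, fern, ash, hop, daisy, yew, mint, fir, rose, moss, aster}, right has 0 { }.
  Root moss: left subtree has 11 nodes {bay, cedar, plum, fern, ash, hop, daisy, yew, mint, fir, rose}, right has 1 {aster}.
    Root cedar: left subtree has 1 node {bay}, right has 9 {plum, fern, ash, hop, daisy, yew, mint, fir, rose}.
      Root hop: left subtree has 3 nodes {plum, fern, ash}, right has 5 {daisy, yew, mint, fir, rose}.
        Root ash: left subtree has 2 nodes {plum, fern}, right has 0 { }.
          Root plum: left subtree has 0 nodes { }, right has 1 {fern}.
        Root daisy: left subtree has 0 nodes { }, right has 4 {yew, mint, fir, rose}.
          Root rose: left subtree has 3 nodes {yew, mint, fir}, right has 0 { }.
            Root mint: left subtree has 1 node {yew}, right has 1 {fir}.

bay fern plum ash yew fir mint rose daisy hop cedar aster moss teak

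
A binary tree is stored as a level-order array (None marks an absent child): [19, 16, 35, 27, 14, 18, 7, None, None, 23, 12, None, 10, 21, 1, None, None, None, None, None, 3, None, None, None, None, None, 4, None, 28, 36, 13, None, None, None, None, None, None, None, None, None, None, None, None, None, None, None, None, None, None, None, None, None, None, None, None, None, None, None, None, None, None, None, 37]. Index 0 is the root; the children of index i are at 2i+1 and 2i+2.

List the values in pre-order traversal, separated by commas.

Pre-order visits the node, then its left subtree, then its right subtree.
Visit 19.
At 19: go left to 16.
  Visit 16.
  At 16: go left to 27.
    27 is a leaf — visit 27.
  At 16: go right to 14.
    Visit 14.
    At 14: go left to 23.
      Visit 23.
      At 23: no left child.
      At 23: go right to 3.
        3 is a leaf — visit 3.
    At 14: go right to 12.
      12 is a leaf — visit 12.
At 19: go right to 35.
  Visit 35.
  At 35: go left to 18.
    Visit 18.
    At 18: no left child.
    At 18: go right to 10.
      Visit 10.
      At 10: no left child.
      At 10: go right to 4.
        4 is a leaf — visit 4.
  At 35: go right to 7.
    Visit 7.
    At 7: go left to 21.
      Visit 21.
      At 21: no left child.
      At 21: go right to 28.
        28 is a leaf — visit 28.
    At 7: go right to 1.
      Visit 1.
      At 1: go left to 36.
        36 is a leaf — visit 36.
      At 1: go right to 13.
        Visit 13.
        At 13: no left child.
        At 13: go right to 37.
          37 is a leaf — visit 37.

19, 16, 27, 14, 23, 3, 12, 35, 18, 10, 4, 7, 21, 28, 1, 36, 13, 37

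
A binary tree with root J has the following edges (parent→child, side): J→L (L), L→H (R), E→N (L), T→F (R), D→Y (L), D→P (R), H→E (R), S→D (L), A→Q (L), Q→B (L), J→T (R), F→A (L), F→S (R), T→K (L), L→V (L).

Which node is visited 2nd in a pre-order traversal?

L

Pre-order visits the node, then its left subtree, then its right subtree.
Visit J.
At J: go left to L.
  Visit L.
  At L: go left to V.
    V is a leaf — visit V.
  At L: go right to H.
    Visit H.
    At H: no left child.
    At H: go right to E.
      Visit E.
      At E: go left to N.
        N is a leaf — visit N.
      At E: no right child.
At J: go right to T.
  Visit T.
  At T: go left to K.
    K is a leaf — visit K.
  At T: go right to F.
    Visit F.
    At F: go left to A.
      Visit A.
      At A: go left to Q.
        Visit Q.
        At Q: go left to B.
          B is a leaf — visit B.
        At Q: no right child.
      At A: no right child.
    At F: go right to S.
      Visit S.
      At S: go left to D.
        Visit D.
        At D: go left to Y.
          Y is a leaf — visit Y.
        At D: go right to P.
          P is a leaf — visit P.
      At S: no right child.
Full pre-order sequence: J, L, V, H, E, N, T, K, F, A, Q, B, S, D, Y, P.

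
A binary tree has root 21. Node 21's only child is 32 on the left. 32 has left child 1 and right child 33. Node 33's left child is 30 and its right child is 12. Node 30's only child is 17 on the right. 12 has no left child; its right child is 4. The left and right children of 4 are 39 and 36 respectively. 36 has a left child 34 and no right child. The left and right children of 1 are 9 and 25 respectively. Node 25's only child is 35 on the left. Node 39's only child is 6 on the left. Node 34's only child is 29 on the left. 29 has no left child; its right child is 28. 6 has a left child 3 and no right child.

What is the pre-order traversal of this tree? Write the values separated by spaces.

Pre-order visits the node, then its left subtree, then its right subtree.
Visit 21.
At 21: go left to 32.
  Visit 32.
  At 32: go left to 1.
    Visit 1.
    At 1: go left to 9.
      9 is a leaf — visit 9.
    At 1: go right to 25.
      Visit 25.
      At 25: go left to 35.
        35 is a leaf — visit 35.
      At 25: no right child.
  At 32: go right to 33.
    Visit 33.
    At 33: go left to 30.
      Visit 30.
      At 30: no left child.
      At 30: go right to 17.
        17 is a leaf — visit 17.
    At 33: go right to 12.
      Visit 12.
      At 12: no left child.
      At 12: go right to 4.
        Visit 4.
        At 4: go left to 39.
          Visit 39.
          At 39: go left to 6.
            Visit 6.
            At 6: go left to 3.
              3 is a leaf — visit 3.
            At 6: no right child.
          At 39: no right child.
        At 4: go right to 36.
          Visit 36.
          At 36: go left to 34.
            Visit 34.
            At 34: go left to 29.
              Visit 29.
              At 29: no left child.
              At 29: go right to 28.
                28 is a leaf — visit 28.
            At 34: no right child.
          At 36: no right child.
At 21: no right child.

21 32 1 9 25 35 33 30 17 12 4 39 6 3 36 34 29 28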